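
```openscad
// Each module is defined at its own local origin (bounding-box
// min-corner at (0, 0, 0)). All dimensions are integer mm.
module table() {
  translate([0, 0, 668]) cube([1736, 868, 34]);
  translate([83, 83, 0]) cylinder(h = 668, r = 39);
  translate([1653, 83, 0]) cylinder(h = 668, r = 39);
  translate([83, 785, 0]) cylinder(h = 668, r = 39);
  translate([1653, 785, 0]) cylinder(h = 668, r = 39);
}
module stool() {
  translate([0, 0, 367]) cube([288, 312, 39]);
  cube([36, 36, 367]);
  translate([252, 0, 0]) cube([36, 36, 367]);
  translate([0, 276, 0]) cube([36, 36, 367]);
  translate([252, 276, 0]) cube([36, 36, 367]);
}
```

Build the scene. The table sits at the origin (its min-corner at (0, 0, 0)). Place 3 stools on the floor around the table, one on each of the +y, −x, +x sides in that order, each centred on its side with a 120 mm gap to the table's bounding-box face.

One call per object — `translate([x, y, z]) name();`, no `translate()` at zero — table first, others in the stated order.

table();
translate([724, 988, 0]) stool();
translate([-408, 278, 0]) stool();
translate([1856, 278, 0]) stool();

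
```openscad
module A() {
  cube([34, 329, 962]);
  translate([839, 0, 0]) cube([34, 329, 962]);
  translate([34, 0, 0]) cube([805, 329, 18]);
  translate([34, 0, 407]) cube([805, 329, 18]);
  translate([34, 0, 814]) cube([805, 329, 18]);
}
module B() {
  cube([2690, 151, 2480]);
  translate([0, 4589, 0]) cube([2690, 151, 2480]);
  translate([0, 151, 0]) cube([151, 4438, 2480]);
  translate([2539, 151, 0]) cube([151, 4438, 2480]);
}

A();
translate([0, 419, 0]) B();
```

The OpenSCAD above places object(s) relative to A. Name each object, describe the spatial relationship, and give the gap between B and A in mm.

The house frame's nearest face is 90 mm from the bookshelf's +y face.

A is a bookshelf. B is a house frame. The house frame is on the floor beside the bookshelf on its +y side. The gap between the house frame and the bookshelf is 90 mm.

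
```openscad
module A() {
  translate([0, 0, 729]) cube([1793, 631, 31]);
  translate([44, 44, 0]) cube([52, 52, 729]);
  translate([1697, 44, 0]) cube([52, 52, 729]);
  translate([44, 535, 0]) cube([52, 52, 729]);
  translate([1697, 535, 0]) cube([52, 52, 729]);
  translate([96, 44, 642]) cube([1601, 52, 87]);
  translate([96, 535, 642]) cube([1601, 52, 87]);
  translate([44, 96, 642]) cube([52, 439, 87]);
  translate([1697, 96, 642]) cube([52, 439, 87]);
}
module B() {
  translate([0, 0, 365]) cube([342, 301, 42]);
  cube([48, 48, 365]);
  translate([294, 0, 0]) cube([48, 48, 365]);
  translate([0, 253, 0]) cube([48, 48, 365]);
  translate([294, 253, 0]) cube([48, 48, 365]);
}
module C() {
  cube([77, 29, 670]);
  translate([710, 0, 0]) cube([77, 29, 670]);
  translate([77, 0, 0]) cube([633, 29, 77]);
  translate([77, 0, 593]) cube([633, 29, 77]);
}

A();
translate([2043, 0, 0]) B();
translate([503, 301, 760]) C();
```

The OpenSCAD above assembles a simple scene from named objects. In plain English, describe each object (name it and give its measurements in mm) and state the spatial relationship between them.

A is a table with a 1793×631 mm rectangular top, 31 mm thick, top surface at z = 760 mm, supported by four 52×52 mm square legs, each inset 44 mm from the nearest pair of top edges, running from the floor. Four apron rails, 52 mm thick and 87 mm tall, run between adjacent legs with their top edges flush with the underside of the top and their outer faces flush with the legs' outer faces.

B is a simple wooden stool: a rectangular seat 342 mm (x) by 301 mm (y), 42 mm thick, top face at z = 407 mm, on four square legs, each 48×48 mm in cross-section. The legs rest on z = 0, each flush with a corner of the seat.

C is a rectangular picture frame lying in the x–z plane (depth along y). The opening is 633 mm wide (x) by 516 mm tall (z), surrounded by a border 77 mm wide on all four sides. The frame is 29 mm deep and is made of two full-height vertical stiles with two horizontal rails fitted between them.

The stool is on the floor beside the table on its +x side. The picture frame is on top of the table, centred.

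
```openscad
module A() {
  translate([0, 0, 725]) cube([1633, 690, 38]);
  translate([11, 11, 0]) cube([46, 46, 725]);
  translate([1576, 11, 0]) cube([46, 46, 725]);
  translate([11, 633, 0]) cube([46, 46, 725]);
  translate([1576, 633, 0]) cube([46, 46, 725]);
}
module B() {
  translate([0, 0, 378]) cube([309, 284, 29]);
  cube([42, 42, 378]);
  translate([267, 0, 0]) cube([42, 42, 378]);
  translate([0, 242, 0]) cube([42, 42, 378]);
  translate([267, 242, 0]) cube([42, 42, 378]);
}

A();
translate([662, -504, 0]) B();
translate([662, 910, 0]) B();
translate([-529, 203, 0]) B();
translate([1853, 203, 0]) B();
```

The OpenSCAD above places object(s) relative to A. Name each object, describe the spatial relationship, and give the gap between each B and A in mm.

Each stool's nearest face is 220 mm from the table's bounding box.

A is a table. B is a stool. Four stools sit around the table at the −y, +y, −x, +x sides. The gap between each stool and the table is 220 mm.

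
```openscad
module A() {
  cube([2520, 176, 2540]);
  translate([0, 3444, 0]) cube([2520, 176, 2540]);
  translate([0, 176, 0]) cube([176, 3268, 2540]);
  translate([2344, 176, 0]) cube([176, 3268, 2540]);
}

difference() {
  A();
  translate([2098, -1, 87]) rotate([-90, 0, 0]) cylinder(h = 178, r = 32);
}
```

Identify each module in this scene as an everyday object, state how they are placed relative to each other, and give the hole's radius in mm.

The subtracted cylinder has r = 32 mm.

A is a house frame. The house frame has a circular hole through its front wall. The hole's radius is 32 mm.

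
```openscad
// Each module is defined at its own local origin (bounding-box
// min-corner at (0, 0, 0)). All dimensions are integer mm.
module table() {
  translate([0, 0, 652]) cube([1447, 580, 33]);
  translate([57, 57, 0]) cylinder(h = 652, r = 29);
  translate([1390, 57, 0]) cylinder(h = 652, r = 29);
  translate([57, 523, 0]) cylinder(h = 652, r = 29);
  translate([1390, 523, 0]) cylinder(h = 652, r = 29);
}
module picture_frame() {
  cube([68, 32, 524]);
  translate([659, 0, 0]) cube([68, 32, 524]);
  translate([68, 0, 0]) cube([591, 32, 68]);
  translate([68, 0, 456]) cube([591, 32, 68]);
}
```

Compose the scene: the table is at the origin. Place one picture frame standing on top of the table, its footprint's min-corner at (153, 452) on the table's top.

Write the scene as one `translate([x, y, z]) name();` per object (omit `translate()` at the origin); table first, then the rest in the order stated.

table();
translate([153, 452, 685]) picture_frame();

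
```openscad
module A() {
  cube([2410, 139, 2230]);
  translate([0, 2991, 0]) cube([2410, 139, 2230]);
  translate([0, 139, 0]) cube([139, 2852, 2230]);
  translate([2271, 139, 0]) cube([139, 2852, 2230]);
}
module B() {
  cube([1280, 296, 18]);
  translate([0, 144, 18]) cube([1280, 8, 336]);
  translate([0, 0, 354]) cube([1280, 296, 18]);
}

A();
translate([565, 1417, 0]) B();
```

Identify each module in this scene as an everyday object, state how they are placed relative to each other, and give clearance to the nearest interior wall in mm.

Clearances: x = 426, y = 1278; minimum 426 mm.

A is a house frame. B is an I-beam. The I-beam sits inside the house frame, centred. The clearance to the nearest interior wall is 426 mm.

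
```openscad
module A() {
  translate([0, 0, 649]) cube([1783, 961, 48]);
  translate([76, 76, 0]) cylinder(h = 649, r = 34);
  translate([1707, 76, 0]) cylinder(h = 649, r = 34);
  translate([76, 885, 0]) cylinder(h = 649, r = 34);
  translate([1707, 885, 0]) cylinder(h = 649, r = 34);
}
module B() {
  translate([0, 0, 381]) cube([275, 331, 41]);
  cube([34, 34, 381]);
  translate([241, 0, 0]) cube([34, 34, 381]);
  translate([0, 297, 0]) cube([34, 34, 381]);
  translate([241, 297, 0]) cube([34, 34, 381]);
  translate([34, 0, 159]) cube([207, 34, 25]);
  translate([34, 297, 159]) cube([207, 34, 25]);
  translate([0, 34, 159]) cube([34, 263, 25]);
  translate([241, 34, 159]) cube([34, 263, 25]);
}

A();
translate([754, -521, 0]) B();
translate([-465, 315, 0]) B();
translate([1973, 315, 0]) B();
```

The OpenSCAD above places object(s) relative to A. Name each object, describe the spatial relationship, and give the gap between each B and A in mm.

Each stool's nearest face is 190 mm from the table's bounding box.

A is a table. B is a stool. Three stools sit around the table at the −y, −x, +x sides. The gap between each stool and the table is 190 mm.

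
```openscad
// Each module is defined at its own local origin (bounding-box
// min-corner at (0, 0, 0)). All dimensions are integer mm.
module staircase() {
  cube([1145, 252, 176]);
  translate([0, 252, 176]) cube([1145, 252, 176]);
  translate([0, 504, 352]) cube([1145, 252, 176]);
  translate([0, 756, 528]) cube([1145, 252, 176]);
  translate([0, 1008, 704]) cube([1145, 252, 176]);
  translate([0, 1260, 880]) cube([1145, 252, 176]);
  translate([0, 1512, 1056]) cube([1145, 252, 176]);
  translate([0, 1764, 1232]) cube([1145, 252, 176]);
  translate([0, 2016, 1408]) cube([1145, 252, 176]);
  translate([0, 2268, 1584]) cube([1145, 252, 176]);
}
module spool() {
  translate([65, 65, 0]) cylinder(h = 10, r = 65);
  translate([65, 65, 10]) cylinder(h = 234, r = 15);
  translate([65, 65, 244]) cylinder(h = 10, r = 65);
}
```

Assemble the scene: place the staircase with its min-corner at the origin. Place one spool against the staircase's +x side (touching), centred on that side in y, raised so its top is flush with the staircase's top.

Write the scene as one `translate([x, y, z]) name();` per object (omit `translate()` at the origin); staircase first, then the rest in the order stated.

staircase();
translate([1145, 1195, 1506]) spool();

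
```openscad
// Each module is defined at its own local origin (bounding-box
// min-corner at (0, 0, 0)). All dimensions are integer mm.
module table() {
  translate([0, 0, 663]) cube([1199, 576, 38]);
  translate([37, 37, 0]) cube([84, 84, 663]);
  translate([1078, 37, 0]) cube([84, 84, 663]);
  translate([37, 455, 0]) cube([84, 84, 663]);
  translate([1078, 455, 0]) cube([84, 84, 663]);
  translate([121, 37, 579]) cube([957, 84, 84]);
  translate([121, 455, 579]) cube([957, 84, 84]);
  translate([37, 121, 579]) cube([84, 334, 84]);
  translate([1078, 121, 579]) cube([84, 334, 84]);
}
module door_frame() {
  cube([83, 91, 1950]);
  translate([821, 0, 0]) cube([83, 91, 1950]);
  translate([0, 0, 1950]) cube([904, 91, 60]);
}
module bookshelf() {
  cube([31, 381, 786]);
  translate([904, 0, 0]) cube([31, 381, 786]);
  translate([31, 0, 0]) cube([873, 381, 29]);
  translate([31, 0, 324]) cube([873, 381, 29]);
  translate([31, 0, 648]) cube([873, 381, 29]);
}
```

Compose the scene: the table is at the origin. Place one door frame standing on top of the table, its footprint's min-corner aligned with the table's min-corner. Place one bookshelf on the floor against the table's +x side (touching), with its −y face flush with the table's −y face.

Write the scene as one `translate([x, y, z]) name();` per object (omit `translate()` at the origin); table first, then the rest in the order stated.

table();
translate([0, 0, 701]) door_frame();
translate([1199, 0, 0]) bookshelf();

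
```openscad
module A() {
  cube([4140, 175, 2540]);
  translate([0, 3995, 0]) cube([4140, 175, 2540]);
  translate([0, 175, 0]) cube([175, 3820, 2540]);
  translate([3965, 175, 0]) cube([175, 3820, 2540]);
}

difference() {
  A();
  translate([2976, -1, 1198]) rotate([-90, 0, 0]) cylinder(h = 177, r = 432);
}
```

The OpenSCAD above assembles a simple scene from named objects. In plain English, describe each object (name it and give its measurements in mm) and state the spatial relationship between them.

A is a box-shaped house frame (walls only): outside footprint 4140×4170 mm, wall height 2540 mm, wall thickness 175 mm. The two y-facing walls run the full x-width; the two x-facing walls fit between the inner faces of the y-facing walls.

The house frame has a circular hole of radius 432 mm through its front wall, centred at (x = 2976, z = 1198).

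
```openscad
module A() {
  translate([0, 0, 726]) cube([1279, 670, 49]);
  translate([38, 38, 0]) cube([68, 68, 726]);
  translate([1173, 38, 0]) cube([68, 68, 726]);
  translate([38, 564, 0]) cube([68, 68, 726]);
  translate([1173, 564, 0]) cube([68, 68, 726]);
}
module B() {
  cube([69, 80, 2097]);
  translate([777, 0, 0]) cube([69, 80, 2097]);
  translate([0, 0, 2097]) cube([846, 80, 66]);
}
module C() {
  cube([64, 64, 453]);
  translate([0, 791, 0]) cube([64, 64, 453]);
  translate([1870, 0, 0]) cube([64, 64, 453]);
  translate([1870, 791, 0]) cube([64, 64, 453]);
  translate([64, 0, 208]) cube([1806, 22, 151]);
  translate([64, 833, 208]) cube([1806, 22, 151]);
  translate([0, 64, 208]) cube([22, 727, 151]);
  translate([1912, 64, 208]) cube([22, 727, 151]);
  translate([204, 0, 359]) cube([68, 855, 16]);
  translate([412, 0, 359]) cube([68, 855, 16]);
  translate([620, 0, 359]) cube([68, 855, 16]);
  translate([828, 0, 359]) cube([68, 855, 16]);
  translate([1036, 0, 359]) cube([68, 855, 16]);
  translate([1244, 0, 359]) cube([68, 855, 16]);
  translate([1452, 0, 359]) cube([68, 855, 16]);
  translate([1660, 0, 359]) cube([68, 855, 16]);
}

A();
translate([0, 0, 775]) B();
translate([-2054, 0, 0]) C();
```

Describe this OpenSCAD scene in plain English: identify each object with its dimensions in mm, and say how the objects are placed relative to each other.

A is a table with a 1279×670 mm rectangular top, 49 mm thick, top surface at z = 775 mm, supported by four 68×68 mm square legs, each inset 38 mm from the nearest pair of top edges, running from the floor.

B is a rectangular door frame: two vertical jambs of 69×80 mm section, 2097 mm tall, with a clear opening 708 mm wide between their inner faces. A header 66 mm tall and 80 mm deep lies on top of the jambs and spans the full outside width.

C is a bed frame 1934 mm long (x) by 855 mm wide (y). Four 64×64 mm corner posts, 453 mm tall, at the corners of the footprint. Four rails of 22 mm thickness and 151 mm height run between adjacent posts with their undersides at z = 208 mm, their outer faces flush with the outside of the frame (the two x-running rails run between the posts' inner faces; the two y-running rails run between the posts' inner faces). 8 slats, each 68 mm wide (x) and 16 mm thick, lie across the top of the two x-running rails, running the full 855 mm width of the frame in y; the slats are evenly spaced along x between the inner faces of the end posts with equal gaps (rounded down to the nearest mm) at the −x end and between each pair — any rounding remainder accumulates at the +x end.

The door frame is on top of the table. The bed frame is on the floor beside the table on its −x side.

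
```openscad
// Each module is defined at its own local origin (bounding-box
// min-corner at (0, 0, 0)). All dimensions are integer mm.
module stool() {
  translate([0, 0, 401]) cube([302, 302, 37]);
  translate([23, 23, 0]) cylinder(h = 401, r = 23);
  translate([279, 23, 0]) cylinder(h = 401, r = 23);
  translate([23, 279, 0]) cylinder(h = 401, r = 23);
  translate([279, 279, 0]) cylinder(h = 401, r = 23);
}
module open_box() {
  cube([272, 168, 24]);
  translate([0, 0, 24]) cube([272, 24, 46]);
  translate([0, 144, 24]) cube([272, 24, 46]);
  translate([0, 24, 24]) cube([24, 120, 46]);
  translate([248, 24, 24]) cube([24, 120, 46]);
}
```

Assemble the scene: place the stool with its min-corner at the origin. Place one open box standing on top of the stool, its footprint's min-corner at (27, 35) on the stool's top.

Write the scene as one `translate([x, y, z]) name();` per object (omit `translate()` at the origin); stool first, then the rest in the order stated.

stool();
translate([27, 35, 438]) open_box();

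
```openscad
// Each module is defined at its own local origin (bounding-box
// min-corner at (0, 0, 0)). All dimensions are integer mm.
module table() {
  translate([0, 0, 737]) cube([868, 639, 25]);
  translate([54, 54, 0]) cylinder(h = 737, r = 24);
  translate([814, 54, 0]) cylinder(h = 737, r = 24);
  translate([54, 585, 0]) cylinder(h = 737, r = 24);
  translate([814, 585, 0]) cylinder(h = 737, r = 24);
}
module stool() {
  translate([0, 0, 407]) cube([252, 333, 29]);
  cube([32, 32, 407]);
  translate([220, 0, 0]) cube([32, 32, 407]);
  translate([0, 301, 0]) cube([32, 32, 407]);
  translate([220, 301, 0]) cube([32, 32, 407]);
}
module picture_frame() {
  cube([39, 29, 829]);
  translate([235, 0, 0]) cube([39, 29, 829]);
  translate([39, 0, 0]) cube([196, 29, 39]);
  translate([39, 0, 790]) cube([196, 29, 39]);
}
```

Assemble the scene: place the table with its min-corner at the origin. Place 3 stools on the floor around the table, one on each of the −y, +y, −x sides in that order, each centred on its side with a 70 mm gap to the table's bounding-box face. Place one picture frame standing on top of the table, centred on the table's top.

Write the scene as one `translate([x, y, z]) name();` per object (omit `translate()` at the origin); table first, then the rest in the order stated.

table();
translate([308, -403, 0]) stool();
translate([308, 709, 0]) stool();
translate([-322, 153, 0]) stool();
translate([297, 305, 762]) picture_frame();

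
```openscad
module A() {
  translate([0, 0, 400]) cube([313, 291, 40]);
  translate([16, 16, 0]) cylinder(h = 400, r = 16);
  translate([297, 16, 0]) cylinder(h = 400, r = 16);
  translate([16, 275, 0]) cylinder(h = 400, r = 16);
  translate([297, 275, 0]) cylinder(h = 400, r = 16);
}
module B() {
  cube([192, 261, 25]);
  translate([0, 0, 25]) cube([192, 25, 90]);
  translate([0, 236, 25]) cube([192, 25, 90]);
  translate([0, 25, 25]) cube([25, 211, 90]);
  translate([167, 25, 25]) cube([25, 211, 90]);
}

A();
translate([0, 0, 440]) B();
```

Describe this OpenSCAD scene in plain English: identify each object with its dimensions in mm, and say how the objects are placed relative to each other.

A is a four-legged stool. The seat is 313×291 mm, 40 mm thick, top at z = 440 mm. It stands on four round legs, each 32 mm in diameter, from z = 0 to the seat underside, each leg's axis is inset half a diameter from the nearest pair of seat edges (so the leg's bounding box is flush with the corner).

B is an open-topped rectangular box: outside dimensions 192×261×115 mm, with a uniform wall and base thickness of 25 mm. The base is a full 192×261 slab on the floor; four walls sit on top of the base. The front and back walls (the −y and +y sides) span the full width; the two side walls fit between them.

The open box is on top of the stool.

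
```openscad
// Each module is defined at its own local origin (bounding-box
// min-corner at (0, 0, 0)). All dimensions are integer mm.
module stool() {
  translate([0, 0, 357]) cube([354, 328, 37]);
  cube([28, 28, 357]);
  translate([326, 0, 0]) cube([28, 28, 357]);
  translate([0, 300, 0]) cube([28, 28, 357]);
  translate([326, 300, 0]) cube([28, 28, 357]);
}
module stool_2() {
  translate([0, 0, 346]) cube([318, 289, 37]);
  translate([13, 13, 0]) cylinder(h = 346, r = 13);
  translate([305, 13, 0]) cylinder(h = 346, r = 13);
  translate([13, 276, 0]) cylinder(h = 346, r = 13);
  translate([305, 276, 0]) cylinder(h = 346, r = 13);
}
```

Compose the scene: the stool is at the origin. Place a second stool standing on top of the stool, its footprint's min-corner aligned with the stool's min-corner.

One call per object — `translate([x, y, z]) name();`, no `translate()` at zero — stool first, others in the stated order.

stool();
translate([0, 0, 394]) stool_2();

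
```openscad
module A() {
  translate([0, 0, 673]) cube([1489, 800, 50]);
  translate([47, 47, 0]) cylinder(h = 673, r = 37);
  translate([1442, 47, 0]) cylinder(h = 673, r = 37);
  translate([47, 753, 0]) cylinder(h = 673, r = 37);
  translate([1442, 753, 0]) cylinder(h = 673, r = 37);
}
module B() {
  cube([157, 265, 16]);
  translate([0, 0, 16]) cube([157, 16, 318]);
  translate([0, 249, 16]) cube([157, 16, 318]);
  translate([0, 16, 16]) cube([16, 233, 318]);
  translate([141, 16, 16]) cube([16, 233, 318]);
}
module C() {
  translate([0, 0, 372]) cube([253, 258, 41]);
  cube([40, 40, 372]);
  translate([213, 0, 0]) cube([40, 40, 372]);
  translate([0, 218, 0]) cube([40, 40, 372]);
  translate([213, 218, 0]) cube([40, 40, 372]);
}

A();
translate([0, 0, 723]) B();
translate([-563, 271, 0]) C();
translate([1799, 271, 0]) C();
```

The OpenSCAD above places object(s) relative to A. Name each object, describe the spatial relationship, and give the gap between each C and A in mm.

Each stool's nearest face is 310 mm from the table's bounding box.

A is a table. B is an open box. C is a stool. The open box is on top of the table. Two stools sit around the table at the −x, +x sides. The gap between each stool and the table is 310 mm.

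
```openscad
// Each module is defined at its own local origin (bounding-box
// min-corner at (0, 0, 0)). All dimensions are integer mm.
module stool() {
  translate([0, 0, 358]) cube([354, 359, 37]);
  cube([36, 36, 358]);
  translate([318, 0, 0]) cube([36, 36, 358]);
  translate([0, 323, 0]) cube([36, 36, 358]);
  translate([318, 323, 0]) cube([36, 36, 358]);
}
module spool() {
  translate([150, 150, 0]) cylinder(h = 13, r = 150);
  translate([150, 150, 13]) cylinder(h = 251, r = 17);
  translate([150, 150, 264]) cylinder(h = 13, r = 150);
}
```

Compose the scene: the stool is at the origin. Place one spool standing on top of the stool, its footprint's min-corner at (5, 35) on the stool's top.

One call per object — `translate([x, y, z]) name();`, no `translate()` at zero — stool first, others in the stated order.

stool();
translate([5, 35, 395]) spool();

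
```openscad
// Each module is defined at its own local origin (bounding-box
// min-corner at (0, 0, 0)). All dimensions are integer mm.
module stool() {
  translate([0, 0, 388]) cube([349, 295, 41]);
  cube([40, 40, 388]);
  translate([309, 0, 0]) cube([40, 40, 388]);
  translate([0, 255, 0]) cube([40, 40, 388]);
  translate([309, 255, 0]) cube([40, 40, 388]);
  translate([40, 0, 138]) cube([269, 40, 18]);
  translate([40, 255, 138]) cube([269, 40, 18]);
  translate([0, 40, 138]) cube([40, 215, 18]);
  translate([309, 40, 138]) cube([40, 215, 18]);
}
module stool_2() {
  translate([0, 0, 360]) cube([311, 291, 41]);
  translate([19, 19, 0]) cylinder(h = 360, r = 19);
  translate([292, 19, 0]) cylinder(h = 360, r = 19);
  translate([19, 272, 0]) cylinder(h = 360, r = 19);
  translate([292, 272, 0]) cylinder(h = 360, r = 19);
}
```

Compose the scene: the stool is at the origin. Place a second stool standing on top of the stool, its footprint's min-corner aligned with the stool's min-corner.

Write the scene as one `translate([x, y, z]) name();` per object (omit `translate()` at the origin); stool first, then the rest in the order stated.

stool();
translate([0, 0, 429]) stool_2();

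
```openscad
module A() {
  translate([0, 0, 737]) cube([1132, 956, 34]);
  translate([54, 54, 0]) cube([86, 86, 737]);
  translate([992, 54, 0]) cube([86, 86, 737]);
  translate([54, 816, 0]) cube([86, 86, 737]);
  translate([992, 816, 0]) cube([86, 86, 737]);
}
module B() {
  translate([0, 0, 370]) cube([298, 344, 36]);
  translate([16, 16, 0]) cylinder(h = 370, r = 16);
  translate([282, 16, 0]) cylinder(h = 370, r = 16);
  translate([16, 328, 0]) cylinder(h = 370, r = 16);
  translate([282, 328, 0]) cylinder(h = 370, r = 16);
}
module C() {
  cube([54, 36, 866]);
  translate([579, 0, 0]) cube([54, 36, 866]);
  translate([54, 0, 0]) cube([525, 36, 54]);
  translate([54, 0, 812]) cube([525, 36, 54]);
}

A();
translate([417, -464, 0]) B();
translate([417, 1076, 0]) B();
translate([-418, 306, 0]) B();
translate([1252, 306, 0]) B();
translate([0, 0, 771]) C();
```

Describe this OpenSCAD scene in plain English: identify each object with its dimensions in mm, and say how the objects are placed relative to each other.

A is a rectangular dining table. The top is 1132×956×34 mm with its upper surface at z = 771 mm. It stands on four 86×86 mm square legs, each inset 54 mm from the nearest pair of top edges, running from the floor to the underside of the top.

B is a simple wooden stool: a rectangular seat 298 mm (x) by 344 mm (y), 36 mm thick, top face at z = 406 mm, on four round legs, each 32 mm in diameter. The legs rest on z = 0, each leg's axis is inset half a diameter from the nearest pair of seat edges (so the leg's bounding box is flush with the corner).

C is a rectangular picture frame lying in the x–z plane (depth along y). The opening is 525 mm wide (x) by 758 mm tall (z), surrounded by a border 54 mm wide on all four sides. The frame is 36 mm deep and is made of two full-height vertical stiles with two horizontal rails fitted between them.

Four stools sit around the table at the −y, +y, −x, +x sides. The picture frame is on top of the table.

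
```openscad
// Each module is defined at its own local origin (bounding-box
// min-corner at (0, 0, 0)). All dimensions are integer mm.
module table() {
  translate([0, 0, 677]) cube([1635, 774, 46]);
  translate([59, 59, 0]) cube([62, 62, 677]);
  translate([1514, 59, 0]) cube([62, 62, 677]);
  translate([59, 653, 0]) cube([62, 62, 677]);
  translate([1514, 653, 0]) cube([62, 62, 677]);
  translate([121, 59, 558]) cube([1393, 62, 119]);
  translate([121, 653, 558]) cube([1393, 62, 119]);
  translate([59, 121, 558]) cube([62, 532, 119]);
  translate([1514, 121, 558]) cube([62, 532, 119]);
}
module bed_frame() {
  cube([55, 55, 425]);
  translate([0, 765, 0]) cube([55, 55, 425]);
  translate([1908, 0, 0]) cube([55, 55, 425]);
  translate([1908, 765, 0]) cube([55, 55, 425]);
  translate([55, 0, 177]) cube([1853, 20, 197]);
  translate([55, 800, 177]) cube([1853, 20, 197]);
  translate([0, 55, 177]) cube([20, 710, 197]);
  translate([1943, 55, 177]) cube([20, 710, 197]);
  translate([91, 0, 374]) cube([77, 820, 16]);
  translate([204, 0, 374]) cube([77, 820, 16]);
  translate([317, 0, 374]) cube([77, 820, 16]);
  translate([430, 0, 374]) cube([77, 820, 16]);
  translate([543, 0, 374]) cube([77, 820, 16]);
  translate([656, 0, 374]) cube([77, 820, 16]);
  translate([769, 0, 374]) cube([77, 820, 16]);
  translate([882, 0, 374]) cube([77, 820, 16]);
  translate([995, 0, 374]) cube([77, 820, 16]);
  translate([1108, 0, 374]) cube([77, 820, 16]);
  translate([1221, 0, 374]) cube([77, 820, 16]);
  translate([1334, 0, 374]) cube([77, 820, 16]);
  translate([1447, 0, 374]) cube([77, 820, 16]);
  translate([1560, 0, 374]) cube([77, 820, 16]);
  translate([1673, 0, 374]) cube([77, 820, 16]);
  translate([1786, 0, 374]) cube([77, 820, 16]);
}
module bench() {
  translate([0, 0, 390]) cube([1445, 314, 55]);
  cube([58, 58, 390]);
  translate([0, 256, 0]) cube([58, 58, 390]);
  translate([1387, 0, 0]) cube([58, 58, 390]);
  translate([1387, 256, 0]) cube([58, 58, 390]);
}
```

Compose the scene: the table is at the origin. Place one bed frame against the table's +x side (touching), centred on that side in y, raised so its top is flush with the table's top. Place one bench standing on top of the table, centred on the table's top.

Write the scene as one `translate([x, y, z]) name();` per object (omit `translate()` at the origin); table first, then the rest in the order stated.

table();
translate([1635, -23, 298]) bed_frame();
translate([95, 230, 723]) bench();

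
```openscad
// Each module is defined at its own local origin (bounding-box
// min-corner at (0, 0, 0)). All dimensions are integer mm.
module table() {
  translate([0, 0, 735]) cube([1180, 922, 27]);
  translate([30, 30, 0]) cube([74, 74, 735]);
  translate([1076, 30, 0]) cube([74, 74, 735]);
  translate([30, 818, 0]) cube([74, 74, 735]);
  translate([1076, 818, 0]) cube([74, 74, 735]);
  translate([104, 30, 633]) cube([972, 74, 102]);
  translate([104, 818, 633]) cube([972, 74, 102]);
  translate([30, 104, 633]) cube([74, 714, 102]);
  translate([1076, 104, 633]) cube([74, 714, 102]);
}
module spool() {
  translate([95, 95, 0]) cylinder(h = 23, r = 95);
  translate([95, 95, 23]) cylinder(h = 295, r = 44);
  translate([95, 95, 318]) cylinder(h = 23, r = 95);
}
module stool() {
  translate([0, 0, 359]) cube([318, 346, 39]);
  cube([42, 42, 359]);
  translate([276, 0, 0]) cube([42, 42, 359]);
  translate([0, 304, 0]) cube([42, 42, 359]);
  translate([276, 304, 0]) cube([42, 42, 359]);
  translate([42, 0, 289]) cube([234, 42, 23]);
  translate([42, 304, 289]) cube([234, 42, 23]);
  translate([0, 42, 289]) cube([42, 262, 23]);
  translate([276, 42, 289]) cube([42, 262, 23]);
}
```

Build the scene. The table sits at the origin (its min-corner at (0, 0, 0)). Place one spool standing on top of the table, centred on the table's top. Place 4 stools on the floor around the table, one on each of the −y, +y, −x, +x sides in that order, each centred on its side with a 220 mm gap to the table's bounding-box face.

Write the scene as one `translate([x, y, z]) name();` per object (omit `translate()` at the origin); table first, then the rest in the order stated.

table();
translate([495, 366, 762]) spool();
translate([431, -566, 0]) stool();
translate([431, 1142, 0]) stool();
translate([-538, 288, 0]) stool();
translate([1400, 288, 0]) stool();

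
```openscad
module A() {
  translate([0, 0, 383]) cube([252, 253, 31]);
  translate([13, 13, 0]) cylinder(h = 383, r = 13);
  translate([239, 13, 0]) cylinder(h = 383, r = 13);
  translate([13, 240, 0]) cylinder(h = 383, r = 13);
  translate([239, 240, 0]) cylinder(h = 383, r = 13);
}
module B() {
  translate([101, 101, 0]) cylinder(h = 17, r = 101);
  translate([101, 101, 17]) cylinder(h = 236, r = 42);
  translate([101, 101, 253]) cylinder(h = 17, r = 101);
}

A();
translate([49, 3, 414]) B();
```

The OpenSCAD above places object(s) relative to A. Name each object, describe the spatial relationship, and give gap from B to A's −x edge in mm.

A is a stool. B is a spool. The spool is on top of the stool. The gap from the spool to the stool's −x edge is 49 mm.

The spool's min-x is at 49; the stool's min-x is 0; gap = 49 mm.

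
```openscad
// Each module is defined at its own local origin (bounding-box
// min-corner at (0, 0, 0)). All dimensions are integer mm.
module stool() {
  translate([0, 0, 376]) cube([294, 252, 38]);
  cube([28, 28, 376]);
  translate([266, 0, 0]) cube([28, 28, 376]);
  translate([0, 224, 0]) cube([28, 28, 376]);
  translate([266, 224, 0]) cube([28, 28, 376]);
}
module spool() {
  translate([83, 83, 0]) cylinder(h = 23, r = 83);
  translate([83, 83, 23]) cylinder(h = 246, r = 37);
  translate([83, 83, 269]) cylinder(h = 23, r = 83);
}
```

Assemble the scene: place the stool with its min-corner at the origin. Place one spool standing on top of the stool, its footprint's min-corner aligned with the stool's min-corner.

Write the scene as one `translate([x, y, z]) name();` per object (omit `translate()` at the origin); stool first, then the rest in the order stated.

stool();
translate([0, 0, 414]) spool();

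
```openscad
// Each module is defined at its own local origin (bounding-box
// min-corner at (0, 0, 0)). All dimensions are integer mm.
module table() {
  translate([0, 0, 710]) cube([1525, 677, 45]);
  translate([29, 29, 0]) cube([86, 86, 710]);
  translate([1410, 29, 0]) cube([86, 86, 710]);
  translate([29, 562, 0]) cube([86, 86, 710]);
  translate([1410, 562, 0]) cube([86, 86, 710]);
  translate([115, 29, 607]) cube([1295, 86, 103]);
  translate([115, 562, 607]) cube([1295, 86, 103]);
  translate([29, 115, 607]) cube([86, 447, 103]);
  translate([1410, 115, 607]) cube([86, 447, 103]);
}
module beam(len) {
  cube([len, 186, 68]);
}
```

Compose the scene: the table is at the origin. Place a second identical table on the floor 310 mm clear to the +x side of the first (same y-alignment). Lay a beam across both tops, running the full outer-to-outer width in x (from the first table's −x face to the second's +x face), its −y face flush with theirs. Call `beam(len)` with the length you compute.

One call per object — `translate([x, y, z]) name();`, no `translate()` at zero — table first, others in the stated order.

table();
translate([1835, 0, 0]) table();
translate([0, 0, 755]) beam(3360);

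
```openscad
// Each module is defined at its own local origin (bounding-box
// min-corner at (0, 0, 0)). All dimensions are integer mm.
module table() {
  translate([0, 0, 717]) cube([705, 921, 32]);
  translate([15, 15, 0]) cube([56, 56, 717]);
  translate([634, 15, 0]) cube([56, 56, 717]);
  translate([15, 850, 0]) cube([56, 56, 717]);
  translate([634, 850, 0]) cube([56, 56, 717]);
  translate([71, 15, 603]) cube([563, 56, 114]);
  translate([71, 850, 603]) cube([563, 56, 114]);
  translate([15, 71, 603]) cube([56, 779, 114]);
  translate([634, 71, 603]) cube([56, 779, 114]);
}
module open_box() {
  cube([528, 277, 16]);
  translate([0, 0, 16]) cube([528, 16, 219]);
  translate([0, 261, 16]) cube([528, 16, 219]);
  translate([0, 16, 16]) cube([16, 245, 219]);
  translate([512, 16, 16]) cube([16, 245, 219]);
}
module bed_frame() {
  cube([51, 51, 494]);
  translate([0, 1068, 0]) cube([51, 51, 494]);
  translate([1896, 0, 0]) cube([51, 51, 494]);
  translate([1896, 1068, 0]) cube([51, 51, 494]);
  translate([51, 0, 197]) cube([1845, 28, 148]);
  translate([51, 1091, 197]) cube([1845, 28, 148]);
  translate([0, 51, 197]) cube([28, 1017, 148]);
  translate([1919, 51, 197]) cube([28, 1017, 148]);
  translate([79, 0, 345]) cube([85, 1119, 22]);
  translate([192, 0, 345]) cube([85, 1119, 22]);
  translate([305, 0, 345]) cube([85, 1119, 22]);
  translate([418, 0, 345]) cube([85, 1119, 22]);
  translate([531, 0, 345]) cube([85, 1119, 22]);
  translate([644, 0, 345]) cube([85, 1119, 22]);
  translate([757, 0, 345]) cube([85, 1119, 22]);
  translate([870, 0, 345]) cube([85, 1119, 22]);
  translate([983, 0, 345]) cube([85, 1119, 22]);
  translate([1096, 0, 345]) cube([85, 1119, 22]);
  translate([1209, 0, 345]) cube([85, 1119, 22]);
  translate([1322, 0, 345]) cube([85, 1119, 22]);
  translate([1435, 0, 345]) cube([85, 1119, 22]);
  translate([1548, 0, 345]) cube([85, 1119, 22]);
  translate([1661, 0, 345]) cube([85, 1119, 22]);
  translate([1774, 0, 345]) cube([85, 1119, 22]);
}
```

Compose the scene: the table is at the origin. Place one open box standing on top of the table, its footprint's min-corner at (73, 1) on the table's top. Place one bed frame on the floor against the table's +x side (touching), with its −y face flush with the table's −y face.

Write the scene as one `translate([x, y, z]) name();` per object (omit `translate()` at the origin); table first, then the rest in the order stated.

table();
translate([73, 1, 749]) open_box();
translate([705, 0, 0]) bed_frame();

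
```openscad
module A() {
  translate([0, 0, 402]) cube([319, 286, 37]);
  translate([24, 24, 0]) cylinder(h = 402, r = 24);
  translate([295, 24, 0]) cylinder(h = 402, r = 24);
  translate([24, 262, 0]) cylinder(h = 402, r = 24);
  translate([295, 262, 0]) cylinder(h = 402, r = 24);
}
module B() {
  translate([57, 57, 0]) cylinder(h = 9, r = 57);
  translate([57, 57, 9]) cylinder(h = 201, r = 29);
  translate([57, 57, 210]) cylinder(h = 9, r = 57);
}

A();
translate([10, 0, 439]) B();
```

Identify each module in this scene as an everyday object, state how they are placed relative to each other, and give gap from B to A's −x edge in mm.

A is a stool. B is a spool. The spool is on top of the stool. The gap from the spool to the stool's −x edge is 10 mm.

The spool's min-x is at 10; the stool's min-x is 0; gap = 10 mm.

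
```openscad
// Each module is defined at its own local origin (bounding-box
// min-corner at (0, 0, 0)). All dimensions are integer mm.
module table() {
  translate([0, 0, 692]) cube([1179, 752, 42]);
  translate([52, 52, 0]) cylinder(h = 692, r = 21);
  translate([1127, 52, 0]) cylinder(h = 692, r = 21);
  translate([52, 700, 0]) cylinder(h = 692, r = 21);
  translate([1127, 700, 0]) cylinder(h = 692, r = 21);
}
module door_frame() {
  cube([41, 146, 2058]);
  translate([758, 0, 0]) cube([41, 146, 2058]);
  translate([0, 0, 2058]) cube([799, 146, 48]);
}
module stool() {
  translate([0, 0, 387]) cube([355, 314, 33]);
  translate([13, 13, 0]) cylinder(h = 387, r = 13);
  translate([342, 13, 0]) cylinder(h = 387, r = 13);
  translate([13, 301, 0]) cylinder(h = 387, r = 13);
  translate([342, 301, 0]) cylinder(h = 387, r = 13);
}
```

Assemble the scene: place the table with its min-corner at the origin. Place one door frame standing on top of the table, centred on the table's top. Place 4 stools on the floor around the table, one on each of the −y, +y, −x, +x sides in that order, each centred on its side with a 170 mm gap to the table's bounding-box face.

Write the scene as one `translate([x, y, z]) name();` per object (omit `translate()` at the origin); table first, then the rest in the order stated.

table();
translate([190, 303, 734]) door_frame();
translate([412, -484, 0]) stool();
translate([412, 922, 0]) stool();
translate([-525, 219, 0]) stool();
translate([1349, 219, 0]) stool();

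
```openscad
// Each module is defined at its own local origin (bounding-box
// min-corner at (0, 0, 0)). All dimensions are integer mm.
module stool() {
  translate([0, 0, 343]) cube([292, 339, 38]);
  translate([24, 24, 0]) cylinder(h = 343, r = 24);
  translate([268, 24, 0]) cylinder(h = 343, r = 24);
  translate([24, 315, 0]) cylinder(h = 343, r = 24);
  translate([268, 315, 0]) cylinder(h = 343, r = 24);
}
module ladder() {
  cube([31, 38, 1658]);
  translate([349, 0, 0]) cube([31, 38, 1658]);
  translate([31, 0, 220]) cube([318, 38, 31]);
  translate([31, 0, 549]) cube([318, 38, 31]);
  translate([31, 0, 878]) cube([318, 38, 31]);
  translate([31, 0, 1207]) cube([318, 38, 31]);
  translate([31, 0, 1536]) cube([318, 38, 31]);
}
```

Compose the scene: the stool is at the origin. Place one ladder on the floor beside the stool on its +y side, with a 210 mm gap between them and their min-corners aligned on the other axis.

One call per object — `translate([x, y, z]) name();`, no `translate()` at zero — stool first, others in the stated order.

stool();
translate([0, 549, 0]) ladder();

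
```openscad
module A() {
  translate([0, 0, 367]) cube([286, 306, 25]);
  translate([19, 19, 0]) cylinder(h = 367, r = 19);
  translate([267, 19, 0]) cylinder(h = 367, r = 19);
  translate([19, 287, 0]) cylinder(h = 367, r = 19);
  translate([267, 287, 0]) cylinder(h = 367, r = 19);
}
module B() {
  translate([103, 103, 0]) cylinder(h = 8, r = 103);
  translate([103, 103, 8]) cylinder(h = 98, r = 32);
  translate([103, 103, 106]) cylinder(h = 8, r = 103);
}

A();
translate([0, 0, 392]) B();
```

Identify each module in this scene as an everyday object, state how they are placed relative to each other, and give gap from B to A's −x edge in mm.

A is a stool. B is a spool. The spool is on top of the stool. The gap from the spool to the stool's −x edge is 0 mm.

The spool's min-x is at 0; the stool's min-x is 0; gap = 0 mm.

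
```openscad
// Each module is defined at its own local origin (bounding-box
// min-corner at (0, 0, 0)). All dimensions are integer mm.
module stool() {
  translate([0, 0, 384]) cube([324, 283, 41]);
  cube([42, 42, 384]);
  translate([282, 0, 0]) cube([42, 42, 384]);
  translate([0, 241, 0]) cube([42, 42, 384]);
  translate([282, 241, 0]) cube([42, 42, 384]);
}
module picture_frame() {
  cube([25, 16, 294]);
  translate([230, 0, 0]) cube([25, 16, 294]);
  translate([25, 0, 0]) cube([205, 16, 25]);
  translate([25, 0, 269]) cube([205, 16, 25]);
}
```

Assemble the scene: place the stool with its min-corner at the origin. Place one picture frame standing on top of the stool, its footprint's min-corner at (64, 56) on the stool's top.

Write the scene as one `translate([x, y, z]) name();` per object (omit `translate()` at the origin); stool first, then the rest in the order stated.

stool();
translate([64, 56, 425]) picture_frame();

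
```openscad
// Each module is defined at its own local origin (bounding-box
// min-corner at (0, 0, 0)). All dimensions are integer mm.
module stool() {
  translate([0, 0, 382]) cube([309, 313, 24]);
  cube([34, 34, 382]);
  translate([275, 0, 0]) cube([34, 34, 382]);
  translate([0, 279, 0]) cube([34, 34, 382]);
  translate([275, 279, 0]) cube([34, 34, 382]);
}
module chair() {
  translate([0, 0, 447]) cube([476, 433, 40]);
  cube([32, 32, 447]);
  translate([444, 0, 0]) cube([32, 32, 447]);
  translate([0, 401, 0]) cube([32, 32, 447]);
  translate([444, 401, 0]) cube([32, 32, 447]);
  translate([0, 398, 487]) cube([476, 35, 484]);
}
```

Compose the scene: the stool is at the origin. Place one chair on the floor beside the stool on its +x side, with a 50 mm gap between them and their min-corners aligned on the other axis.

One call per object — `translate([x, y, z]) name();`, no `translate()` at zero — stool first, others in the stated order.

stool();
translate([359, 0, 0]) chair();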